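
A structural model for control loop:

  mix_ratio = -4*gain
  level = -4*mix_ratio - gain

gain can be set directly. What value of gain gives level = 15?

gain = 1

Substituting into the level equation gives level = 15*gain.
Solve 15*gain = 15: gain = 15 / 15 = 1.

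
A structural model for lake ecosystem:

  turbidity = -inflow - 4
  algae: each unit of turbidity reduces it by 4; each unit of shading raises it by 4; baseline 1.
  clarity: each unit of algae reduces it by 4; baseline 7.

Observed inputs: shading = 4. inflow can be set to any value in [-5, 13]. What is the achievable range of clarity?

Substituting into the algae equation gives algae = 4*inflow + 33.
Substituting into the clarity equation gives clarity = -16*inflow - 125.
Linear in inflow, so extremes are at the endpoints: inflow = -5 gives clarity = -45; inflow = 13 gives clarity = -333.

-333 to -45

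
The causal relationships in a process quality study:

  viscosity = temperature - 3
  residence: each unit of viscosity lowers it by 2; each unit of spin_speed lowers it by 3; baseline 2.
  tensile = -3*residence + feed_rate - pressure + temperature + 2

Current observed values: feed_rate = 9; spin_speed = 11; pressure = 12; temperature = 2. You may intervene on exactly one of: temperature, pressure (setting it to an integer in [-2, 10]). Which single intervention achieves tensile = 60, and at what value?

set temperature = -2

Intervening on temperature: with other inputs at their observed values, tensile = 7*temperature + 74. Solving for 60 gives temperature = -2, within [-2, 10].
Intervening on pressure: tensile = -pressure + 100. Reaching 60 requires pressure = 40, outside [-2, 10].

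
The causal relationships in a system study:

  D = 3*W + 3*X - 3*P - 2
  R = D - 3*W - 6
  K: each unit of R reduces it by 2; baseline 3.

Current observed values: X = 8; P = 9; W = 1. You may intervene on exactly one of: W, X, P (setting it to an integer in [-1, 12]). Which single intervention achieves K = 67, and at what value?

Intervening on W: the paths from W to K cancel (net effect zero), leaving K = 25; 67 is unreachable this way.
Intervening on X: with other inputs at their observed values, K = -6*X + 73. Solving for 67 gives X = 1, within [-1, 12].
Intervening on P: K = 6*P - 29. Reaching 67 requires P = 16, outside [-1, 12].

set X = 1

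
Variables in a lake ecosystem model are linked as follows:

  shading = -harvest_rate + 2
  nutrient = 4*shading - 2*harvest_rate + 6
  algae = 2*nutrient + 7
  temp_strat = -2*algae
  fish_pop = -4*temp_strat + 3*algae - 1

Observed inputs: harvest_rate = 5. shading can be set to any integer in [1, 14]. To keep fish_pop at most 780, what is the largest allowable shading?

Intervening on shading fixes its value directly, overriding its dependence on harvest_rate.
Substituting into the nutrient equation gives nutrient = 4*shading - 4.
algae becomes 8*shading - 1.
Substituting into the temp_strat equation gives temp_strat = -16*shading + 2.
Substituting into the fish_pop equation gives fish_pop = 88*shading - 12.
Require 88*shading - 12 ≤ 780, so shading ≤ 9.
The largest integer in [1, 14] satisfying this is 9.

shading = 9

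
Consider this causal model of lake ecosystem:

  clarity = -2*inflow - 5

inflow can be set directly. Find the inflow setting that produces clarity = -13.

inflow = 4

Solve -2*inflow - 5 = -13: inflow = (-13 + 5) / -2 = 4.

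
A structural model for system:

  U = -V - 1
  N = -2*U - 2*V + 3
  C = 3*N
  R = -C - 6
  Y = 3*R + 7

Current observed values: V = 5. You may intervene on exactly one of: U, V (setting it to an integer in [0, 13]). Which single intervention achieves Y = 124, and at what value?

Intervening on U: with other inputs at their observed values, Y = 18*U + 52. Solving for 124 gives U = 4, within [0, 13].
Intervening on V: the paths from V to Y cancel (net effect zero), leaving Y = -56; 124 is unreachable this way.

set U = 4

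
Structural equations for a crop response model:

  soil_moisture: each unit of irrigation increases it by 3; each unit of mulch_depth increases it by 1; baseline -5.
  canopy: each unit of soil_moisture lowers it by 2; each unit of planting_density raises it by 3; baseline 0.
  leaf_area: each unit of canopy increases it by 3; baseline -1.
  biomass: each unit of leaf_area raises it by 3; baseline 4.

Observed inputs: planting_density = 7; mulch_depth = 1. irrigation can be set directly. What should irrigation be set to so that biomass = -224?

irrigation = 9

Substituting into the soil_moisture equation gives soil_moisture = 3*irrigation - 4.
This gives canopy = -6*irrigation + 29.
This gives leaf_area = -18*irrigation + 86.
Substituting into the biomass equation gives biomass = -54*irrigation + 262.
Solve -54*irrigation + 262 = -224: irrigation = (-224 - 262) / -54 = 9.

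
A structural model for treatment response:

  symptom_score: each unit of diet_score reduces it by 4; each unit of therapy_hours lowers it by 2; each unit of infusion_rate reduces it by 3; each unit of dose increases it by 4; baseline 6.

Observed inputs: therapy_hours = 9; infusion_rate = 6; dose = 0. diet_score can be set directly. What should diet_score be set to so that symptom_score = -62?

Substituting into the symptom_score equation gives symptom_score = -4*diet_score - 30.
Solve -4*diet_score - 30 = -62: diet_score = (-62 + 30) / -4 = 8.

diet_score = 8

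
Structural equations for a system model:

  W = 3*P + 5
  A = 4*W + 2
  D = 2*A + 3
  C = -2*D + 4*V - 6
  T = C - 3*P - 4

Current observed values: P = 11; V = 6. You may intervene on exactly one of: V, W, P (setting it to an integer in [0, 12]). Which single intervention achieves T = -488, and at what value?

Intervening on V: T = 4*V - 665. Reaching -488 requires V = 177/4, not an integer.
Intervening on W: T = -16*W - 33. Reaching -488 requires W = 455/16, not an integer.
Intervening on P: with other inputs at their observed values, T = -51*P - 80. Solving for -488 gives P = 8, within [0, 12].

set P = 8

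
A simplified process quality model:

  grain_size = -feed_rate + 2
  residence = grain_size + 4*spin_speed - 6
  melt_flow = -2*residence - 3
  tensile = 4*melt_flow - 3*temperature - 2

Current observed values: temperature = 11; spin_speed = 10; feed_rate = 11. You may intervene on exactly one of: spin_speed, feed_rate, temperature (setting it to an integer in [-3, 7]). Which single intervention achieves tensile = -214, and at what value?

Intervening on spin_speed: tensile = -32*spin_speed + 73. Reaching -214 requires spin_speed = 287/32, not an integer.
Intervening on feed_rate: tensile = 8*feed_rate - 335. Reaching -214 requires feed_rate = 121/8, not an integer.
Intervening on temperature: with other inputs at their observed values, tensile = -3*temperature - 214. Solving for -214 gives temperature = 0, within [-3, 7].

set temperature = 0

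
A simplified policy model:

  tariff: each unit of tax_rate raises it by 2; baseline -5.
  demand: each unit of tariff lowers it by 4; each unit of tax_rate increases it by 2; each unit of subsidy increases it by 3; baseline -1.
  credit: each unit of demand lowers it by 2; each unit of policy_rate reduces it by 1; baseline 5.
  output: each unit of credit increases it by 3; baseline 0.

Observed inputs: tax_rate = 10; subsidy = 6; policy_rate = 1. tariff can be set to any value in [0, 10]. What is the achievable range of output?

Intervening on tariff fixes its value directly, overriding its dependence on tax_rate.
Substituting into the demand equation gives demand = -4*tariff + 37.
credit becomes 8*tariff - 70.
So output = 24*tariff - 210.
Linear in tariff, so extremes are at the endpoints: tariff = 0 gives output = -210; tariff = 10 gives output = 30.

-210 to 30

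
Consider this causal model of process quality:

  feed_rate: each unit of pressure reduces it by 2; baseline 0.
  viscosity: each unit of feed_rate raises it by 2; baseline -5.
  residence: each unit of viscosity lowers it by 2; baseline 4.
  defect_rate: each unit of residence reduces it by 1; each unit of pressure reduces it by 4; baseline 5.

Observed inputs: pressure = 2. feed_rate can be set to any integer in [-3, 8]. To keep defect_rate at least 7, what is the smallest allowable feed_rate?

Intervening on feed_rate fixes its value directly, overriding its dependence on pressure.
Substituting into the residence equation gives residence = -4*feed_rate + 14.
Substituting into the defect_rate equation gives defect_rate = 4*feed_rate - 17.
Require 4*feed_rate - 17 ≥ 7, so feed_rate ≥ 6.
The smallest integer in [-3, 8] satisfying this is 6.

feed_rate = 6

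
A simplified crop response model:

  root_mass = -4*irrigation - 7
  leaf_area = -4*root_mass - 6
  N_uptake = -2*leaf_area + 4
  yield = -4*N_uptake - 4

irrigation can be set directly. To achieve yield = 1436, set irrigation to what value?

Substituting into the leaf_area equation gives leaf_area = 16*irrigation + 22.
Substituting into the N_uptake equation gives N_uptake = -32*irrigation - 40.
Substituting into the yield equation gives yield = 128*irrigation + 156.
Solve 128*irrigation + 156 = 1436: irrigation = (1436 - 156) / 128 = 10.

irrigation = 10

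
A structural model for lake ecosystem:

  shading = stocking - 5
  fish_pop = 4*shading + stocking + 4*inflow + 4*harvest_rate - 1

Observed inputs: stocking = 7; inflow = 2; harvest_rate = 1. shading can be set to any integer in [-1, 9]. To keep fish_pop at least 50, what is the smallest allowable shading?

Intervening on shading fixes its value directly, overriding its dependence on stocking.
Substituting into the fish_pop equation gives fish_pop = 4*shading + 18.
Require 4*shading + 18 ≥ 50, so shading ≥ 8.
The smallest integer in [-1, 9] satisfying this is 8.

shading = 8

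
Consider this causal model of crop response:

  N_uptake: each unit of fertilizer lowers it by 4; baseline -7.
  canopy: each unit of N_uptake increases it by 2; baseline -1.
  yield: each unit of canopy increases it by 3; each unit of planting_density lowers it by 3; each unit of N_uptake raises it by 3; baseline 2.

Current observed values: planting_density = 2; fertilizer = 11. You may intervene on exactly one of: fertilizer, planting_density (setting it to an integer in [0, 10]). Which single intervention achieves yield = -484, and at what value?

Intervening on fertilizer: yield = -36*fertilizer - 70. Reaching -484 requires fertilizer = 23/2, not an integer.
Intervening on planting_density: with other inputs at their observed values, yield = -3*planting_density - 460. Solving for -484 gives planting_density = 8, within [0, 10].

set planting_density = 8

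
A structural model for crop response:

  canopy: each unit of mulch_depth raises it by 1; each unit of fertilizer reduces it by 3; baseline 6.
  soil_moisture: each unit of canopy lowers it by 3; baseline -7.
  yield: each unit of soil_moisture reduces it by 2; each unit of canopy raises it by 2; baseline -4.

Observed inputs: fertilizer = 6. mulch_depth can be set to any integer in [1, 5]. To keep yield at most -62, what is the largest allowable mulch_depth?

Substituting into the canopy equation gives canopy = mulch_depth - 12.
Substituting into the soil_moisture equation gives soil_moisture = -3*mulch_depth + 29.
Substituting into the yield equation gives yield = 8*mulch_depth - 86.
Require 8*mulch_depth - 86 ≤ -62, so mulch_depth ≤ 3.
The largest integer in [1, 5] satisfying this is 3.

mulch_depth = 3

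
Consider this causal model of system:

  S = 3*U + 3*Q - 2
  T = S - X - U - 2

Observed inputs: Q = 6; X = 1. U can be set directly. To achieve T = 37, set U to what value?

Substituting into the S equation gives S = 3*U + 16.
T becomes 2*U + 13.
Solve 2*U + 13 = 37: U = (37 - 13) / 2 = 12.

U = 12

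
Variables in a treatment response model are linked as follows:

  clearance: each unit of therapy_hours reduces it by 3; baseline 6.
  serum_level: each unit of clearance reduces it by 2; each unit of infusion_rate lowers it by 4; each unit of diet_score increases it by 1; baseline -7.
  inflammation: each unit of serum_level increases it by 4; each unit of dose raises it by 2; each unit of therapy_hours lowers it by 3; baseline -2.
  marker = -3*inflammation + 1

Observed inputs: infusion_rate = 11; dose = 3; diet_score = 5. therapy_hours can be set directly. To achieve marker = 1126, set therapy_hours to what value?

Substituting into the serum_level equation gives serum_level = 6*therapy_hours - 58.
Substituting into the inflammation equation gives inflammation = 21*therapy_hours - 228.
This gives marker = -63*therapy_hours + 685.
Solve -63*therapy_hours + 685 = 1126: therapy_hours = (1126 - 685) / -63 = -7.

therapy_hours = -7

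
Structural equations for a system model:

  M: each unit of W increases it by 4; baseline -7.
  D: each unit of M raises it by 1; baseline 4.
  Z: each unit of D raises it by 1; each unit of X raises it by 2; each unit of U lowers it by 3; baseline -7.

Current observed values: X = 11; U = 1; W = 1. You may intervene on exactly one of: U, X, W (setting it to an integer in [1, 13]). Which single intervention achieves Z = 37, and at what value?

set W = 7

Intervening on U: Z = -3*U + 16. Reaching 37 requires U = -7, outside [1, 13].
Intervening on X: Z = 2*X - 9. Reaching 37 requires X = 23, outside [1, 13].
Intervening on W: with other inputs at their observed values, Z = 4*W + 9. Solving for 37 gives W = 7, within [1, 13].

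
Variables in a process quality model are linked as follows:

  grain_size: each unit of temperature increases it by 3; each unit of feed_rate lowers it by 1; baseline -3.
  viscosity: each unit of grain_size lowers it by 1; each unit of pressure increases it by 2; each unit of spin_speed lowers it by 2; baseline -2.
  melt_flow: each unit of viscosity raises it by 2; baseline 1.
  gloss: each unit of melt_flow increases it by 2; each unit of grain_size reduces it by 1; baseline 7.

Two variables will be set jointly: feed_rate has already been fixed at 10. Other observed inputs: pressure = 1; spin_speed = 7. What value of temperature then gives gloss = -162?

temperature = 12

With feed_rate held at 10:
Substituting into the grain_size equation gives grain_size = 3*temperature - 13.
Substituting into the viscosity equation gives viscosity = -3*temperature - 1.
So melt_flow = -6*temperature - 1.
Substituting into the gloss equation gives gloss = -15*temperature + 18.
Solve -15*temperature + 18 = -162: temperature = (-162 - 18) / -15 = 12.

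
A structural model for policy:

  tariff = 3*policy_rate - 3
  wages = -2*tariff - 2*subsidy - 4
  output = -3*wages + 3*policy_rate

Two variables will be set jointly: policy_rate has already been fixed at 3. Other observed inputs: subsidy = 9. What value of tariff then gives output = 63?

With policy_rate held at 3:
Intervening on tariff fixes its value directly, overriding its dependence on policy_rate.
Substituting into the wages equation gives wages = -2*tariff - 22.
This gives output = 6*tariff + 75.
Solve 6*tariff + 75 = 63: tariff = (63 - 75) / 6 = -2.

tariff = -2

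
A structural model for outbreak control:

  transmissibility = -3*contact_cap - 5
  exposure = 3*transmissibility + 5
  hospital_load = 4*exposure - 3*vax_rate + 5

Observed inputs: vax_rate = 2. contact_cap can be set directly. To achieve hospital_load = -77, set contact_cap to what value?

contact_cap = 1

Substituting into the exposure equation gives exposure = -9*contact_cap - 10.
hospital_load becomes -36*contact_cap - 41.
Solve -36*contact_cap - 41 = -77: contact_cap = (-77 + 41) / -36 = 1.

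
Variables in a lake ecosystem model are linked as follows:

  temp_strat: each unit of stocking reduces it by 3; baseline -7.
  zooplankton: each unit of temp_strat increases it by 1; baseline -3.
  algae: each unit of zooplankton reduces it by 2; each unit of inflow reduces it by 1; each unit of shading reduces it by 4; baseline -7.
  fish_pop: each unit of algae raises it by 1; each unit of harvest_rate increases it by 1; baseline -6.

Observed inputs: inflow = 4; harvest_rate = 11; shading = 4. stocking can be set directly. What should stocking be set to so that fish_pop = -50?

Substituting into the zooplankton equation gives zooplankton = -3*stocking - 10.
algae becomes 6*stocking - 7.
fish_pop becomes 6*stocking - 2.
Solve 6*stocking - 2 = -50: stocking = (-50 + 2) / 6 = -8.

stocking = -8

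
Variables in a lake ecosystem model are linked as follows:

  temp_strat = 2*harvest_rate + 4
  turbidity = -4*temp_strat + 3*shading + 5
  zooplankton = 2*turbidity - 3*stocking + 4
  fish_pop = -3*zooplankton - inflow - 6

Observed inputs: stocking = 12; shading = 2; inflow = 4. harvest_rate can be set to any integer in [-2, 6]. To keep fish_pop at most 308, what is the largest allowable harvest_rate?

harvest_rate = 4

Substituting into the turbidity equation gives turbidity = -8*harvest_rate - 5.
zooplankton becomes -16*harvest_rate - 42.
Substituting into the fish_pop equation gives fish_pop = 48*harvest_rate + 116.
Require 48*harvest_rate + 116 ≤ 308, so harvest_rate ≤ 4.
The largest integer in [-2, 6] satisfying this is 4.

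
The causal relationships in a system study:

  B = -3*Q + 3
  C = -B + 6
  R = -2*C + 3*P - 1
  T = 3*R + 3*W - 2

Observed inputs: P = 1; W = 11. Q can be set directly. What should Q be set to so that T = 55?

Q = -2

Substituting into the C equation gives C = 3*Q + 3.
R becomes -6*Q - 4.
T becomes -18*Q + 19.
Solve -18*Q + 19 = 55: Q = (55 - 19) / -18 = -2.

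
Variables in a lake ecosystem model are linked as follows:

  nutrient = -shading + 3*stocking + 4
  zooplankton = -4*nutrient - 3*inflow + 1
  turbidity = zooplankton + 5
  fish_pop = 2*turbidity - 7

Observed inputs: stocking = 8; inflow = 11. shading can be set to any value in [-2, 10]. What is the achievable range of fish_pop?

Substituting into the nutrient equation gives nutrient = -shading + 28.
Substituting into the zooplankton equation gives zooplankton = 4*shading - 144.
turbidity becomes 4*shading - 139.
This gives fish_pop = 8*shading - 285.
Linear in shading, so extremes are at the endpoints: shading = -2 gives fish_pop = -301; shading = 10 gives fish_pop = -205.

-301 to -205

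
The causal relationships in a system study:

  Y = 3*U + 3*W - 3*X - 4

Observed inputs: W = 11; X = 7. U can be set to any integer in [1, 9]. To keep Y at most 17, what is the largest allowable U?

Substituting into the Y equation gives Y = 3*U + 8.
Require 3*U + 8 ≤ 17, so U ≤ 3.
The largest integer in [1, 9] satisfying this is 3.

U = 3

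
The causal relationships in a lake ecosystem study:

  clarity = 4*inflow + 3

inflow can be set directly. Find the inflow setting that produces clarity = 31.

inflow = 7

Solve 4*inflow + 3 = 31: inflow = (31 - 3) / 4 = 7.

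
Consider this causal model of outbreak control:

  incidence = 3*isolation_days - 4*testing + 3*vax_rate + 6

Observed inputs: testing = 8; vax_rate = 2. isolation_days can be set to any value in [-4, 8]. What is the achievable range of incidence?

Substituting into the incidence equation gives incidence = 3*isolation_days - 20.
Linear in isolation_days, so extremes are at the endpoints: isolation_days = -4 gives incidence = -32; isolation_days = 8 gives incidence = 4.

-32 to 4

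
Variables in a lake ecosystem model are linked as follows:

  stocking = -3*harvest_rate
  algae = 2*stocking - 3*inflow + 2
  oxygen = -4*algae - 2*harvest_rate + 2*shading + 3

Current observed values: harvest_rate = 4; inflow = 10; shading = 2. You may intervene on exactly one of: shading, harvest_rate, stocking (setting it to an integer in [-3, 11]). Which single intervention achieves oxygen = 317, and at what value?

Intervening on shading: oxygen = 2*shading + 203. Reaching 317 requires shading = 57, outside [-3, 11].
Intervening on harvest_rate: with other inputs at their observed values, oxygen = 22*harvest_rate + 119. Solving for 317 gives harvest_rate = 9, within [-3, 11].
Intervening on stocking: oxygen = -8*stocking + 111. Reaching 317 requires stocking = -103/4, not an integer.

set harvest_rate = 9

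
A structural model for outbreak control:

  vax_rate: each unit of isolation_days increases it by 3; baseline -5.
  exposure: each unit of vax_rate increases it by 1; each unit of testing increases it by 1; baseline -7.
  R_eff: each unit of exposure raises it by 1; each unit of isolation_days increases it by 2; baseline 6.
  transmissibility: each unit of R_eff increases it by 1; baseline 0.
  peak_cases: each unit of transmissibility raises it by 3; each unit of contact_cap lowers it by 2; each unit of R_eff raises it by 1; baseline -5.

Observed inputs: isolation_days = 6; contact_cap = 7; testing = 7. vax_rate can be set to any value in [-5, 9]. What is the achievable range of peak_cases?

Intervening on vax_rate fixes its value directly, overriding its dependence on isolation_days.
Substituting into the exposure equation gives exposure = vax_rate.
This gives R_eff = vax_rate + 18.
So transmissibility = vax_rate + 18.
This gives peak_cases = 4*vax_rate + 53.
Linear in vax_rate, so extremes are at the endpoints: vax_rate = -5 gives peak_cases = 33; vax_rate = 9 gives peak_cases = 89.

33 to 89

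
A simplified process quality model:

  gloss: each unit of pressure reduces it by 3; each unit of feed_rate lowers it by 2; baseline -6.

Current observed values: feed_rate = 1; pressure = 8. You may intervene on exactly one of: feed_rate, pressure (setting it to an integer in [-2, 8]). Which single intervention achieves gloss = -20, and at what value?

set pressure = 4

Intervening on feed_rate: gloss = -2*feed_rate - 30. Reaching -20 requires feed_rate = -5, outside [-2, 8].
Intervening on pressure: with other inputs at their observed values, gloss = -3*pressure - 8. Solving for -20 gives pressure = 4, within [-2, 8].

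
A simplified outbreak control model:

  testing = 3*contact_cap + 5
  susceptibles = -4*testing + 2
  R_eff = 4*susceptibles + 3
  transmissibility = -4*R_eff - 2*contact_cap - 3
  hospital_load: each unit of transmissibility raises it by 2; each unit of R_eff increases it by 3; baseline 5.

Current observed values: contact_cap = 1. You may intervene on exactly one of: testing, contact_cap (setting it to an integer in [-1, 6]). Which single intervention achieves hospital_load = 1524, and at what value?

Intervening on testing: hospital_load = 80*testing - 60. Reaching 1524 requires testing = 99/5, not an integer.
Intervening on contact_cap: with other inputs at their observed values, hospital_load = 236*contact_cap + 344. Solving for 1524 gives contact_cap = 5, within [-1, 6].

set contact_cap = 5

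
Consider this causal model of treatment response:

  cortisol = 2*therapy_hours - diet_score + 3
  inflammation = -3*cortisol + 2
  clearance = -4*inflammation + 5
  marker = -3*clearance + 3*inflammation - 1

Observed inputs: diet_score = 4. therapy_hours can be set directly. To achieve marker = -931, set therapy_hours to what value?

Substituting into the cortisol equation gives cortisol = 2*therapy_hours - 1.
So inflammation = -6*therapy_hours + 5.
This gives clearance = 24*therapy_hours - 15.
marker becomes -90*therapy_hours + 59.
Solve -90*therapy_hours + 59 = -931: therapy_hours = (-931 - 59) / -90 = 11.

therapy_hours = 11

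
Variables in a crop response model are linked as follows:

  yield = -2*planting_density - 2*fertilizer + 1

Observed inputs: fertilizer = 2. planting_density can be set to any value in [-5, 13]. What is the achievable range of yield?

-29 to 7

Substituting into the yield equation gives yield = -2*planting_density - 3.
Linear in planting_density, so extremes are at the endpoints: planting_density = -5 gives yield = 7; planting_density = 13 gives yield = -29.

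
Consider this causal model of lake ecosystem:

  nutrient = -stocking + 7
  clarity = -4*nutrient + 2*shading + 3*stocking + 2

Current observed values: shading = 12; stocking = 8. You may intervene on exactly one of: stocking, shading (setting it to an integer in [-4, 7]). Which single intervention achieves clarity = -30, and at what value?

Intervening on stocking: with other inputs at their observed values, clarity = 7*stocking - 2. Solving for -30 gives stocking = -4, within [-4, 7].
Intervening on shading: clarity = 2*shading + 30. Reaching -30 requires shading = -30, outside [-4, 7].

set stocking = -4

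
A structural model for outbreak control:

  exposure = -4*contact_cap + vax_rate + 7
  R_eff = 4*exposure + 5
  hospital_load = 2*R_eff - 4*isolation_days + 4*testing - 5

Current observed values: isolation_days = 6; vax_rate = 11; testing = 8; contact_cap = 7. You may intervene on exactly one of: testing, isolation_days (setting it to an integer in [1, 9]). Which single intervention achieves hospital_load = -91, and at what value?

Intervening on testing: with other inputs at their observed values, hospital_load = 4*testing - 99. Solving for -91 gives testing = 2, within [1, 9].
Intervening on isolation_days: hospital_load = -4*isolation_days - 43. Reaching -91 requires isolation_days = 12, outside [1, 9].

set testing = 2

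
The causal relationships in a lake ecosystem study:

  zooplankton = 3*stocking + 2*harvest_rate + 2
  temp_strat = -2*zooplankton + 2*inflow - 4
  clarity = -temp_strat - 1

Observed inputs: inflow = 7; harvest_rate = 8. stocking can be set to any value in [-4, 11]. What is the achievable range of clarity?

Substituting into the zooplankton equation gives zooplankton = 3*stocking + 18.
So temp_strat = -6*stocking - 26.
This gives clarity = 6*stocking + 25.
Linear in stocking, so extremes are at the endpoints: stocking = -4 gives clarity = 1; stocking = 11 gives clarity = 91.

1 to 91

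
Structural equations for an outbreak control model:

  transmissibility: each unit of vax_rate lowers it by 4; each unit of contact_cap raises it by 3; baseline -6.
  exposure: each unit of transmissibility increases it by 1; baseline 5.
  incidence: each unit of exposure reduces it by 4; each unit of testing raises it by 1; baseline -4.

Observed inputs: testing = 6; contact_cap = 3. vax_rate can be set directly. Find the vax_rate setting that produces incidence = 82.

Substituting into the transmissibility equation gives transmissibility = -4*vax_rate + 3.
Substituting into the exposure equation gives exposure = -4*vax_rate + 8.
Substituting into the incidence equation gives incidence = 16*vax_rate - 30.
Solve 16*vax_rate - 30 = 82: vax_rate = (82 + 30) / 16 = 7.

vax_rate = 7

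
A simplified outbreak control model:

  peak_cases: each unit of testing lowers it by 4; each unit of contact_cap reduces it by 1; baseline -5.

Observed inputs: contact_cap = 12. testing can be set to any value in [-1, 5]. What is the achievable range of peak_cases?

Substituting into the peak_cases equation gives peak_cases = -4*testing - 17.
Linear in testing, so extremes are at the endpoints: testing = -1 gives peak_cases = -13; testing = 5 gives peak_cases = -37.

-37 to -13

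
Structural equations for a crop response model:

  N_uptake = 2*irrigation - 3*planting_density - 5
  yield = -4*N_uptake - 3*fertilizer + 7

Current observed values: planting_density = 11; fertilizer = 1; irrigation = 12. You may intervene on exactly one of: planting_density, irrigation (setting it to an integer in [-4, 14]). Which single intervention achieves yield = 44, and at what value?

Intervening on planting_density: yield = 12*planting_density - 72. Reaching 44 requires planting_density = 29/3, not an integer.
Intervening on irrigation: with other inputs at their observed values, yield = -8*irrigation + 156. Solving for 44 gives irrigation = 14, within [-4, 14].

set irrigation = 14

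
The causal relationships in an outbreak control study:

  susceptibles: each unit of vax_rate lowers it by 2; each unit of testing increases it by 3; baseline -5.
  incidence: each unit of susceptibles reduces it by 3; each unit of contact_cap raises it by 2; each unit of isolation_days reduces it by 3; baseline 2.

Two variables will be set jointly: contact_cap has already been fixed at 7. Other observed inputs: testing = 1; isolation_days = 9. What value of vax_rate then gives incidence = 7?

vax_rate = 2

With contact_cap held at 7:
Substituting into the susceptibles equation gives susceptibles = -2*vax_rate - 2.
Substituting into the incidence equation gives incidence = 6*vax_rate - 5.
Solve 6*vax_rate - 5 = 7: vax_rate = (7 + 5) / 6 = 2.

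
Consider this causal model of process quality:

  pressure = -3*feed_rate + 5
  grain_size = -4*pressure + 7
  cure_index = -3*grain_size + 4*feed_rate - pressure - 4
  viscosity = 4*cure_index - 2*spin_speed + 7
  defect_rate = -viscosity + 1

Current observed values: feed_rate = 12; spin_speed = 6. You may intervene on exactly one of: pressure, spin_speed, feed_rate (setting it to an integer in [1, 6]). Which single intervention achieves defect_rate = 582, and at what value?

Intervening on pressure: defect_rate = -44*pressure - 86. Reaching 582 requires pressure = -167/11, not an integer.
Intervening on spin_speed: defect_rate = 2*spin_speed + 1266. Reaching 582 requires spin_speed = -342, outside [1, 6].
Intervening on feed_rate: with other inputs at their observed values, defect_rate = 116*feed_rate - 114. Solving for 582 gives feed_rate = 6, within [1, 6].

set feed_rate = 6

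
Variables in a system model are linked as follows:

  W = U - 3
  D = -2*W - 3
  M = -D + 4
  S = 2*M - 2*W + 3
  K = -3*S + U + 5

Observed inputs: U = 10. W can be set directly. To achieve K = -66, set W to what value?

Intervening on W fixes its value directly, overriding its dependence on U.
Substituting into the M equation gives M = 2*W + 7.
Substituting into the S equation gives S = 2*W + 17.
K becomes -6*W - 36.
Solve -6*W - 36 = -66: W = (-66 + 36) / -6 = 5.

W = 5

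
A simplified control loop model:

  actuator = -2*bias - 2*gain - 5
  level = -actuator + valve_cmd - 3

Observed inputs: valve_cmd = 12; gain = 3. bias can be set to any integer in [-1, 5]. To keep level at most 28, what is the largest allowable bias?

bias = 4

Substituting into the actuator equation gives actuator = -2*bias - 11.
This gives level = 2*bias + 20.
Require 2*bias + 20 ≤ 28, so bias ≤ 4.
The largest integer in [-1, 5] satisfying this is 4.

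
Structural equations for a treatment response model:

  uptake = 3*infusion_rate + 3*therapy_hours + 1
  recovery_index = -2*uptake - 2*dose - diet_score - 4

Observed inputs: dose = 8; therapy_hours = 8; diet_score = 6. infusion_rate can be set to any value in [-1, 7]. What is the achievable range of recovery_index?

Substituting into the uptake equation gives uptake = 3*infusion_rate + 25.
recovery_index becomes -6*infusion_rate - 76.
Linear in infusion_rate, so extremes are at the endpoints: infusion_rate = -1 gives recovery_index = -70; infusion_rate = 7 gives recovery_index = -118.

-118 to -70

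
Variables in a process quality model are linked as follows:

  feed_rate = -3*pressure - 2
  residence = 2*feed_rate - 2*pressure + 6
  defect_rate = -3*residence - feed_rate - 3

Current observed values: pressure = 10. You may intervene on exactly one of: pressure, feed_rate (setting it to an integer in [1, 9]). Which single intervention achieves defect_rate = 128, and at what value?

Intervening on pressure: with other inputs at their observed values, defect_rate = 27*pressure - 7. Solving for 128 gives pressure = 5, within [1, 9].
Intervening on feed_rate: defect_rate = -7*feed_rate + 39. Reaching 128 requires feed_rate = -89/7, not an integer.

set pressure = 5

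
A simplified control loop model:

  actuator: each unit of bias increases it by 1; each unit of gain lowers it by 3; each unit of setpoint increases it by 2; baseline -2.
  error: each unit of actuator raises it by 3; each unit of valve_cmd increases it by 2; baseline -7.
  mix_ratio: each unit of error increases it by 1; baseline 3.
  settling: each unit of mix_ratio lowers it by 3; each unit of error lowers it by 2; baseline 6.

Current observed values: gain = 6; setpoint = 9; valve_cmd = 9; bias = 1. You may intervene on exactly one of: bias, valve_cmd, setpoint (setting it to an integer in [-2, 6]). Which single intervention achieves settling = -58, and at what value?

Intervening on bias: with other inputs at their observed values, settling = -15*bias - 28. Solving for -58 gives bias = 2, within [-2, 6].
Intervening on valve_cmd: settling = -10*valve_cmd + 47. Reaching -58 requires valve_cmd = 21/2, not an integer.
Intervening on setpoint: settling = -30*setpoint + 227. Reaching -58 requires setpoint = 19/2, not an integer.

set bias = 2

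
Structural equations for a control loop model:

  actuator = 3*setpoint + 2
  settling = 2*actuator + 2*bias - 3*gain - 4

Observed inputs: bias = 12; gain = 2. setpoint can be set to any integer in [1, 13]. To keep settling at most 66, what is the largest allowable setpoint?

Substituting into the settling equation gives settling = 6*setpoint + 18.
Require 6*setpoint + 18 ≤ 66, so setpoint ≤ 8.
The largest integer in [1, 13] satisfying this is 8.

setpoint = 8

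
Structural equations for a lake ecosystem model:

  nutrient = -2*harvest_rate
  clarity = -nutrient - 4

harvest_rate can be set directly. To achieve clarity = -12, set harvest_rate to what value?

Substituting into the clarity equation gives clarity = 2*harvest_rate - 4.
Solve 2*harvest_rate - 4 = -12: harvest_rate = (-12 + 4) / 2 = -4.

harvest_rate = -4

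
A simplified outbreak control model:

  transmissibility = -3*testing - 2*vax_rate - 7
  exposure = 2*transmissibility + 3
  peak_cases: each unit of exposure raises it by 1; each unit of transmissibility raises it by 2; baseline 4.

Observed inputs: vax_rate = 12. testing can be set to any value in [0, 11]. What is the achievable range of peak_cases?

-249 to -117

Substituting into the transmissibility equation gives transmissibility = -3*testing - 31.
Substituting into the exposure equation gives exposure = -6*testing - 59.
This gives peak_cases = -12*testing - 117.
Linear in testing, so extremes are at the endpoints: testing = 0 gives peak_cases = -117; testing = 11 gives peak_cases = -249.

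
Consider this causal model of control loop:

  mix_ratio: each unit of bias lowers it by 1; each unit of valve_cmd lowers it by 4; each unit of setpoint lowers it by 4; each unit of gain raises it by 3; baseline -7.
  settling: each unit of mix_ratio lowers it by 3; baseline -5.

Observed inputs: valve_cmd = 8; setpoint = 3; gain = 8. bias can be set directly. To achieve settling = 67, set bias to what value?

Substituting into the mix_ratio equation gives mix_ratio = -bias - 27.
So settling = 3*bias + 76.
Solve 3*bias + 76 = 67: bias = (67 - 76) / 3 = -3.

bias = -3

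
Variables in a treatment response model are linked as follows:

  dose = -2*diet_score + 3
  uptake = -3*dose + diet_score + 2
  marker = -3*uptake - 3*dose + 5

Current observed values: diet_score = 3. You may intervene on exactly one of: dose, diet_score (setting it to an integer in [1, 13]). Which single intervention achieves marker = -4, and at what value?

Intervening on dose: with other inputs at their observed values, marker = 6*dose - 10. Solving for -4 gives dose = 1, within [1, 13].
Intervening on diet_score: marker = -15*diet_score + 17. Reaching -4 requires diet_score = 7/5, not an integer.

set dose = 1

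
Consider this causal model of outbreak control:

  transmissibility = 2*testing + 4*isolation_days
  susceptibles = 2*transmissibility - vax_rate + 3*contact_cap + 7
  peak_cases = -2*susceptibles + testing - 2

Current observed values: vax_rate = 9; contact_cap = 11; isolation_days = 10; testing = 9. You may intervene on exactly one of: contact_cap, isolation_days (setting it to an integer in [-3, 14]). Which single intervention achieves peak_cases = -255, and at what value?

set isolation_days = 8

Intervening on contact_cap: peak_cases = -6*contact_cap - 221. Reaching -255 requires contact_cap = 17/3, not an integer.
Intervening on isolation_days: with other inputs at their observed values, peak_cases = -16*isolation_days - 127. Solving for -255 gives isolation_days = 8, within [-3, 14].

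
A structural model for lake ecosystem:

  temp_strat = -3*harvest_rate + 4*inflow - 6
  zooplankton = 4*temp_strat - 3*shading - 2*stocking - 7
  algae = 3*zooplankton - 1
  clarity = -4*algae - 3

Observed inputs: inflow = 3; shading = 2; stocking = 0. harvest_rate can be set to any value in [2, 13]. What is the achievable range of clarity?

157 to 1741

Substituting into the temp_strat equation gives temp_strat = -3*harvest_rate + 6.
Substituting into the zooplankton equation gives zooplankton = -12*harvest_rate + 11.
Substituting into the algae equation gives algae = -36*harvest_rate + 32.
clarity becomes 144*harvest_rate - 131.
Linear in harvest_rate, so extremes are at the endpoints: harvest_rate = 2 gives clarity = 157; harvest_rate = 13 gives clarity = 1741.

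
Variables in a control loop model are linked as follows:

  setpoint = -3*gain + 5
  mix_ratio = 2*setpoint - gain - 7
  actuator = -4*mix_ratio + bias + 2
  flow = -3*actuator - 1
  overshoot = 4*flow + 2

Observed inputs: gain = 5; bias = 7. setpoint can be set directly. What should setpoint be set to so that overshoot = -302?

setpoint = 4

Intervening on setpoint fixes its value directly, overriding its dependence on gain.
Substituting into the mix_ratio equation gives mix_ratio = 2*setpoint - 12.
So actuator = -8*setpoint + 57.
So flow = 24*setpoint - 172.
Substituting into the overshoot equation gives overshoot = 96*setpoint - 686.
Solve 96*setpoint - 686 = -302: setpoint = (-302 + 686) / 96 = 4.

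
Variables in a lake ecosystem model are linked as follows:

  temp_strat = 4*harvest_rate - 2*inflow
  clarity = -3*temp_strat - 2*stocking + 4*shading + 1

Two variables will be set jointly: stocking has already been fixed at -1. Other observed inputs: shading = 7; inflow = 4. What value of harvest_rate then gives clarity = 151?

harvest_rate = -8

With stocking held at -1:
Substituting into the temp_strat equation gives temp_strat = 4*harvest_rate - 8.
Substituting into the clarity equation gives clarity = -12*harvest_rate + 55.
Solve -12*harvest_rate + 55 = 151: harvest_rate = (151 - 55) / -12 = -8.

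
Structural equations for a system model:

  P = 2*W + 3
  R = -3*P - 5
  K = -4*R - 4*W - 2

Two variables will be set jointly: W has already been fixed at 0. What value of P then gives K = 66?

P = 4

With W held at 0:
Intervening on P fixes its value directly, overriding its dependence on W.
Substituting into the K equation gives K = 12*P + 18.
Solve 12*P + 18 = 66: P = (66 - 18) / 12 = 4.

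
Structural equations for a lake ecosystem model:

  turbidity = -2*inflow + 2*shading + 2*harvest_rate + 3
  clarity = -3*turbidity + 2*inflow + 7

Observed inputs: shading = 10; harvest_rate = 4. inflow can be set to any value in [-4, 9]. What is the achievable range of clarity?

-118 to -14

Substituting into the turbidity equation gives turbidity = -2*inflow + 31.
Substituting into the clarity equation gives clarity = 8*inflow - 86.
Linear in inflow, so extremes are at the endpoints: inflow = -4 gives clarity = -118; inflow = 9 gives clarity = -14.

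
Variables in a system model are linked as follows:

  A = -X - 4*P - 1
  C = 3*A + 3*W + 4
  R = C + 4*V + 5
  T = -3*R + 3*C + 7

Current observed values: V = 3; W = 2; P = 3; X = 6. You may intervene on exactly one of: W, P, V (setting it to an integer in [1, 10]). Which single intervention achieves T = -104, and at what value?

set V = 8

Intervening on W: the paths from W to T cancel (net effect zero), leaving T = -44; -104 is unreachable this way.
Intervening on P: the paths from P to T cancel (net effect zero), leaving T = -44; -104 is unreachable this way.
Intervening on V: with other inputs at their observed values, T = -12*V - 8. Solving for -104 gives V = 8, within [1, 10].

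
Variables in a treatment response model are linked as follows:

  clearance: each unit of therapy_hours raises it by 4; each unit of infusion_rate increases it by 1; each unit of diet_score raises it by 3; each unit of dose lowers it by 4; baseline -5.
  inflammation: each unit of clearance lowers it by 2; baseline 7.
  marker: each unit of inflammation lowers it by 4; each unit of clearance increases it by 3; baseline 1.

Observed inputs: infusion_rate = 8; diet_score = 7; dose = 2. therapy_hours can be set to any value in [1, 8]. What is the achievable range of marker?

193 to 501

Substituting into the clearance equation gives clearance = 4*therapy_hours + 16.
Substituting into the inflammation equation gives inflammation = -8*therapy_hours - 25.
marker becomes 44*therapy_hours + 149.
Linear in therapy_hours, so extremes are at the endpoints: therapy_hours = 1 gives marker = 193; therapy_hours = 8 gives marker = 501.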